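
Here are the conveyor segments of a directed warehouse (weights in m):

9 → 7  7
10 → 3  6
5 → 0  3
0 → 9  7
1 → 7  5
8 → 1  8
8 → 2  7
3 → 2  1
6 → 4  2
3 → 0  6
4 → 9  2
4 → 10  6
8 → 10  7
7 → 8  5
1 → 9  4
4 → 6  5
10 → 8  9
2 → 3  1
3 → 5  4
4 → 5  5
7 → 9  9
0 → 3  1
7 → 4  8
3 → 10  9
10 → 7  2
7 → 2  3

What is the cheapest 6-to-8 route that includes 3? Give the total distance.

27 m

Best 6 to 3: 6 → 4 → 5 → 0 → 3 costing 11
Best 3 to 8: 3 → 10 → 7 → 8 costing 16
Total via 3: 11 + 16 = 27 m.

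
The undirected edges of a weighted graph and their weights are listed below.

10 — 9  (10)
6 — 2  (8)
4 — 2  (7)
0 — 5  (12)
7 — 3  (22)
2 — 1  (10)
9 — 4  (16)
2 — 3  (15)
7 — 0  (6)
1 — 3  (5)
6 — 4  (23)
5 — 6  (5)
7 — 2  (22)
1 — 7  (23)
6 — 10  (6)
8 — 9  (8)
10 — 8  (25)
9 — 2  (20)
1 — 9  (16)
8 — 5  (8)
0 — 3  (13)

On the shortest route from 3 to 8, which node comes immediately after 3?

Enumerating some paths:
3 → 0 → 5 → 8: 13+12+8 = 33
3 → 1 → 9 → 8: 5+16+8 = 29
Cheapest is 3 → 1 → 9 → 8 at 29.
So from 3 the first move is to 1.

1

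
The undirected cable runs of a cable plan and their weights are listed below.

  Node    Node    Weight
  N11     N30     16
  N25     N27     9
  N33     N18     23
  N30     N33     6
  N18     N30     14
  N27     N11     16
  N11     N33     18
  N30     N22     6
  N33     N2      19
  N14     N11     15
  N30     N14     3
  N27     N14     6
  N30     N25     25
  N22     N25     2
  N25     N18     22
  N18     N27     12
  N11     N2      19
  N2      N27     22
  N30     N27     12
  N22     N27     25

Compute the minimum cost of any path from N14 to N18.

Enumerating some paths:
N14 - N27 - N18: 6+12 = 18
N14 - N30 - N18: 3+14 = 17
The minimum is 17 via N14 - N30 - N18.

17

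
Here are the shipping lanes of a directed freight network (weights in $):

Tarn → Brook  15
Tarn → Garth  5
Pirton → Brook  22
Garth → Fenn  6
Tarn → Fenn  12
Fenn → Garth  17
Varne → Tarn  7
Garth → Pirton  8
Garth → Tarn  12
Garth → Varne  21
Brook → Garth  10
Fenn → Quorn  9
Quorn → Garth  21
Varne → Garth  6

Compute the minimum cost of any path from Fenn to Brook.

Shortest distances from Fenn:
Fenn: 0
Quorn: 9  (via Fenn)
Garth: 17  (via Fenn)
Pirton: 25  (via Garth)
Tarn: 29  (via Garth)
Varne: 38  (via Garth)
Brook: 44  (via Tarn)
Shortest route: Fenn–Garth–Tarn–Brook = $44.

$44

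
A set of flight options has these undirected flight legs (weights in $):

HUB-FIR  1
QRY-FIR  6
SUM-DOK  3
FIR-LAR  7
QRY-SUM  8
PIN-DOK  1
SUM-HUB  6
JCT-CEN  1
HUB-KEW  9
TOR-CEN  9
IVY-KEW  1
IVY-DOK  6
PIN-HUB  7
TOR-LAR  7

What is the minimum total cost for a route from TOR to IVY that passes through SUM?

$30

Shortest TOR→SUM: TOR → LAR → FIR → HUB → SUM = 21
Shortest SUM→IVY: SUM → DOK → IVY = 9
Total via SUM: 21 + 9 = $30.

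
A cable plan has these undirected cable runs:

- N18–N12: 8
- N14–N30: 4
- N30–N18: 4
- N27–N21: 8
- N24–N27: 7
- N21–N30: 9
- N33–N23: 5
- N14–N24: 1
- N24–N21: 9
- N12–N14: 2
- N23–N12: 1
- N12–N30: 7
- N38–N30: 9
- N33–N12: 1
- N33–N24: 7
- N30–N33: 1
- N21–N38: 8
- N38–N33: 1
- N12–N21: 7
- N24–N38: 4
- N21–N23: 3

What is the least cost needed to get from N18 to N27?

Candidate routes:
N18 - N30 - N14 - N24 - N27: 4+4+1+7 = 16
N18 - N30 - N33 - N38 - N24 - N27: 4+1+1+4+7 = 17
Cheapest is N18 - N30 - N14 - N24 - N27 at 16.

16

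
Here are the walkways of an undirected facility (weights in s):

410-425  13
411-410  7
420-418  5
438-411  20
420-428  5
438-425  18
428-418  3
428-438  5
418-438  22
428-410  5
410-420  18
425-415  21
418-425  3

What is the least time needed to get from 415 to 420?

29 s

Settle nodes by increasing distance from 415:
415: 0
425: 21  (via 415)
418: 24  (via 425)
428: 27  (via 418)
420: 29  (via 418)
Shortest route: 415 → 425 → 418 → 420 = 29 s.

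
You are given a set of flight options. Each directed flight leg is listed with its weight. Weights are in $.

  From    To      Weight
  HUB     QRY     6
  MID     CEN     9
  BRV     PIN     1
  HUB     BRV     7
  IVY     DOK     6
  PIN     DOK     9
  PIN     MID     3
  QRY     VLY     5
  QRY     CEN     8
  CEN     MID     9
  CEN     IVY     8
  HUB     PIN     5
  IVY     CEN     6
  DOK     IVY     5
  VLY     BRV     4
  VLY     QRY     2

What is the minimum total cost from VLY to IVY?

Enumerating some paths:
VLY–BRV–PIN–DOK–IVY: 4+1+9+5 = 19
VLY–BRV–PIN–MID–CEN–IVY: 4+1+3+9+8 = 25
VLY–QRY–CEN–IVY: 2+8+8 = 18
Cheapest is VLY–QRY–CEN–IVY at $18.

$18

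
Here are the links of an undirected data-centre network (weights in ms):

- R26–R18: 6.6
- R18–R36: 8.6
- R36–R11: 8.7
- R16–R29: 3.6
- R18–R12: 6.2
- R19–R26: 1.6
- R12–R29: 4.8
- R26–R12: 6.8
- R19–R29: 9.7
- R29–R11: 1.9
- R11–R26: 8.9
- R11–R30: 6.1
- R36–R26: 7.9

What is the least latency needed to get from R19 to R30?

16.6 ms

Compare a few routes:
R19 - R26 - R36 - R11 - R30: 1.6+7.9+8.7+6.1 = 24.3
R19 - R26 - R11 - R30: 1.6+8.9+6.1 = 16.6
R19 - R26 - R12 - R29 - R11 - R30: 1.6+6.8+4.8+1.9+6.1 = 21.2
R19 - R29 - R11 - R30: 9.7+1.9+6.1 = 17.7
Cheapest is R19 - R26 - R11 - R30 at 16.6 ms.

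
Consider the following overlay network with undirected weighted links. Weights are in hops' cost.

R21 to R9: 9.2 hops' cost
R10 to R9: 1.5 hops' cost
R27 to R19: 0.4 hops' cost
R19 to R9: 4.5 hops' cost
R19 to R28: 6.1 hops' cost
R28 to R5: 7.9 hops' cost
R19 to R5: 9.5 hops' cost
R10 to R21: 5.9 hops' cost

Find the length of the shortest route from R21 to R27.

Candidate routes:
R21 - R9 - R19 - R27: 9.2+4.5+0.4 = 14.1
R21 - R10 - R9 - R19 - R27: 5.9+1.5+4.5+0.4 = 12.3
Cheapest is R21 - R10 - R9 - R19 - R27 at 12.3 hops' cost.

12.3 hops' cost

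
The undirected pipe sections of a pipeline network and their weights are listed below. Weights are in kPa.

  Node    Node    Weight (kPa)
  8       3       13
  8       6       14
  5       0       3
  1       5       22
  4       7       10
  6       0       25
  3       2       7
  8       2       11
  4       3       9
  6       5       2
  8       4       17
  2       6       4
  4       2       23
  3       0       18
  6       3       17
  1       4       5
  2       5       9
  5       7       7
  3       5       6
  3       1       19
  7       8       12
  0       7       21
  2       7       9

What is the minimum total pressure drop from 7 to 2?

9 kPa

Running Dijkstra from 7:
7: 0
5: 7  (via 7)
2: 9  (via 7)
Shortest route: 7 → 2 = 9 kPa.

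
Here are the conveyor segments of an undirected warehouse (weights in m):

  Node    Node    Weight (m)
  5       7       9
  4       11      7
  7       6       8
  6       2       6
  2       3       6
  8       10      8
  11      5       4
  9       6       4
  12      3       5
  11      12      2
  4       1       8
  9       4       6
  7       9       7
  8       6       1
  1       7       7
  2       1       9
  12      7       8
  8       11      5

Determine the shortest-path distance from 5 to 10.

Shortest distances from 5:
5: 0
11: 4  (via 5)
12: 6  (via 11)
7: 9  (via 5)
8: 9  (via 11)
6: 10  (via 8)
3: 11  (via 12)
4: 11  (via 11)
9: 14  (via 6)
1: 16  (via 7)
2: 16  (via 6)
10: 17  (via 8)
Shortest route: 5 → 11 → 8 → 10 = 17 m.

17 m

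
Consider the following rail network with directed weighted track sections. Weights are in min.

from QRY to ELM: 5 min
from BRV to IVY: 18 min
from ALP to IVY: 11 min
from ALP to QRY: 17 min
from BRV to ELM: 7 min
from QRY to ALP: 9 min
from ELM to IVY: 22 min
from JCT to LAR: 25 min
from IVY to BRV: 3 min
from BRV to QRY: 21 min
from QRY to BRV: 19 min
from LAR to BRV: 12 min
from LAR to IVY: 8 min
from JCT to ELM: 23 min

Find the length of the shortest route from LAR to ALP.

41 min

Settle nodes by increasing distance from LAR:
LAR: 0
IVY: 8  (via LAR)
BRV: 11  (via IVY)
ELM: 18  (via BRV)
QRY: 32  (via BRV)
ALP: 41  (via QRY)
Shortest route: LAR–IVY–BRV–QRY–ALP = 41 min.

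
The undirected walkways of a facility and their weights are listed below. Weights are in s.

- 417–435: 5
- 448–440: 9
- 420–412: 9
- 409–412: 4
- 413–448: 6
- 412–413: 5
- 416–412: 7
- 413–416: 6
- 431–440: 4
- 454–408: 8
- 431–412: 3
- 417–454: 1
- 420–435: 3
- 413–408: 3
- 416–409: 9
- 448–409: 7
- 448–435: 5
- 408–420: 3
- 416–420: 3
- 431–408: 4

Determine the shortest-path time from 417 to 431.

Enumerating some paths:
417–454–408–431: 1+8+4 = 13
417–435–420–412–431: 5+3+9+3 = 20
417–435–420–408–431: 5+3+3+4 = 15
417–454–408–413–412–431: 1+8+3+5+3 = 20
Cheapest is 417–454–408–431 at 13 s.

13 s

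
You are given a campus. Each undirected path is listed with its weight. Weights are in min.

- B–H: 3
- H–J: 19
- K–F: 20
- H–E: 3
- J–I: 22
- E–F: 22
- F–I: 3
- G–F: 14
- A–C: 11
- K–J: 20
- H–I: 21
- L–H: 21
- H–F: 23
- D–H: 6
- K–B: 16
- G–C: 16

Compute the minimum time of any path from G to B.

Settle nodes by increasing distance from G:
G: 0
F: 14  (via G)
C: 16  (via G)
I: 17  (via F)
A: 27  (via C)
K: 34  (via F)
E: 36  (via F)
H: 37  (via F)
J: 39  (via I)
B: 40  (via H)
Shortest route: G–F–H–B = 40 min.

40 min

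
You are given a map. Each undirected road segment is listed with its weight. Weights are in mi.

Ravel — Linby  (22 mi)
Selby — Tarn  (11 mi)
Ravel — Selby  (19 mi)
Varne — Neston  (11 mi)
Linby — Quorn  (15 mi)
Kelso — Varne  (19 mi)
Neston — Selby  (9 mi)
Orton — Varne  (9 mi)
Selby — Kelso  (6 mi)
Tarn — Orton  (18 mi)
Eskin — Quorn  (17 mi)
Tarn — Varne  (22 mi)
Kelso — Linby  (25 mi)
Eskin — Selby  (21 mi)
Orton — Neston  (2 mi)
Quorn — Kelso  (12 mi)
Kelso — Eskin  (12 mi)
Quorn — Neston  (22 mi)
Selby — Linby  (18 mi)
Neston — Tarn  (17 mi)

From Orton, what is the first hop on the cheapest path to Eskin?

Neston

Candidate routes:
Orton–Neston–Selby–Kelso–Eskin: 2+9+6+12 = 29
Orton–Neston–Selby–Eskin: 2+9+21 = 32
Cheapest is Orton–Neston–Selby–Kelso–Eskin at 29 mi.
So from Orton the first move is to Neston.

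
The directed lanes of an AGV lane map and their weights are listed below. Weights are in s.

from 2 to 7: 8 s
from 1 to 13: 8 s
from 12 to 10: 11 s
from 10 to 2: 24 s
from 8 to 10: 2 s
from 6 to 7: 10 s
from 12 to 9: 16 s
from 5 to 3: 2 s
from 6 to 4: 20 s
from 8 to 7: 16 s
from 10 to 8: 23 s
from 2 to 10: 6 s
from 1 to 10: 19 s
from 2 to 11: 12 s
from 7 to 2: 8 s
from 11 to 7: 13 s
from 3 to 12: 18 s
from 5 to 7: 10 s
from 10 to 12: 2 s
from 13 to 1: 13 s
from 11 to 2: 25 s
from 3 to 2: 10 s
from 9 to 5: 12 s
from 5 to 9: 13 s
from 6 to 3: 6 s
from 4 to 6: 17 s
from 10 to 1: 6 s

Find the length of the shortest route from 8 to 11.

36 s

Settle nodes by increasing distance from 8:
8: 0
10: 2  (via 8)
12: 4  (via 10)
1: 8  (via 10)
7: 16  (via 8)
13: 16  (via 1)
9: 20  (via 12)
2: 24  (via 7)
5: 32  (via 9)
3: 34  (via 5)
11: 36  (via 2)
Shortest route: 8 → 7 → 2 → 11 = 36 s.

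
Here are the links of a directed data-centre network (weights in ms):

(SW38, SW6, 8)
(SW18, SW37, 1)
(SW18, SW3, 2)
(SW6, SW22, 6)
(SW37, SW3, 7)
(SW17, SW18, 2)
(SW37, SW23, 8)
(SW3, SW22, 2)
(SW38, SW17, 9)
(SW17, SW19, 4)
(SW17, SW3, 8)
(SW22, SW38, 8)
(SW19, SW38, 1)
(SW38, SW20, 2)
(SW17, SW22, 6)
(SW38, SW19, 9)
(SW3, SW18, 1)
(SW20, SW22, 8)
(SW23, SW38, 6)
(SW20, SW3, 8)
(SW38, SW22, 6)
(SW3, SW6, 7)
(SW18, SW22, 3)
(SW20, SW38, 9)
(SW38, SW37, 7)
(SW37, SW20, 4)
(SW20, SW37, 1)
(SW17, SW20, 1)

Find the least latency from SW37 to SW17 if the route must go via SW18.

28 ms

Best SW37 to SW18: SW37 → SW3 → SW18 costing 8
Shortest SW18→SW17: SW18 → SW22 → SW38 → SW17 = 20
Total via SW18: 8 + 20 = 28 ms.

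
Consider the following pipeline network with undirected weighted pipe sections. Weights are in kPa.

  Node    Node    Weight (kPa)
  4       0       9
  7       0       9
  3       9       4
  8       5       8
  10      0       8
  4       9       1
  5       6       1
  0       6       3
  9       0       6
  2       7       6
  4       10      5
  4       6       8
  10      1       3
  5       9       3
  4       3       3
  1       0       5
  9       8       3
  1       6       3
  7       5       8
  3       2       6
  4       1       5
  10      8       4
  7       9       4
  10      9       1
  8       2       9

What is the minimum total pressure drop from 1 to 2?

14 kPa

Settle nodes by increasing distance from 1:
1: 0
6: 3  (via 1)
10: 3  (via 1)
5: 4  (via 6)
9: 4  (via 10)
0: 5  (via 1)
4: 5  (via 1)
8: 7  (via 10)
3: 8  (via 9)
7: 8  (via 9)
2: 14  (via 3)
Shortest route: 1 → 10 → 9 → 3 → 2 = 14 kPa.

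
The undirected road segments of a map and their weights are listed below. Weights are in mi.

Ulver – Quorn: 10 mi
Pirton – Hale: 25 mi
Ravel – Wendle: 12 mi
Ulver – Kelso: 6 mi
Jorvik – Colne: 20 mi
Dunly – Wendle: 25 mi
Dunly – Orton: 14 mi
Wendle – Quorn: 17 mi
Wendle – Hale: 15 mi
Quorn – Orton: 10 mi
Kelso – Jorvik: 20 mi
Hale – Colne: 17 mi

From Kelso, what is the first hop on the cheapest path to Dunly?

Enumerating some paths:
Kelso → Ulver → Quorn → Wendle → Dunly: 6+10+17+25 = 58
Kelso → Ulver → Quorn → Orton → Dunly: 6+10+10+14 = 40
The minimum is 40 mi via Kelso → Ulver → Quorn → Orton → Dunly.
So from Kelso the first move is to Ulver.

Ulver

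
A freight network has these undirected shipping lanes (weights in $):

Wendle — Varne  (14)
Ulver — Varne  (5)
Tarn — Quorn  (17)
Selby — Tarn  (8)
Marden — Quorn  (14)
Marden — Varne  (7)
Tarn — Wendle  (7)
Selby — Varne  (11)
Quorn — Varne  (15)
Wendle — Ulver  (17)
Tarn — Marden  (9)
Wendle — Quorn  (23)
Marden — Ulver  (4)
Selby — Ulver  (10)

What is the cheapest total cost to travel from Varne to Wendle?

$14

Shortest distances from Varne:
Varne: 0
Ulver: 5  (via Varne)
Marden: 7  (via Varne)
Selby: 11  (via Varne)
Wendle: 14  (via Varne)
Shortest route: Varne → Wendle = $14.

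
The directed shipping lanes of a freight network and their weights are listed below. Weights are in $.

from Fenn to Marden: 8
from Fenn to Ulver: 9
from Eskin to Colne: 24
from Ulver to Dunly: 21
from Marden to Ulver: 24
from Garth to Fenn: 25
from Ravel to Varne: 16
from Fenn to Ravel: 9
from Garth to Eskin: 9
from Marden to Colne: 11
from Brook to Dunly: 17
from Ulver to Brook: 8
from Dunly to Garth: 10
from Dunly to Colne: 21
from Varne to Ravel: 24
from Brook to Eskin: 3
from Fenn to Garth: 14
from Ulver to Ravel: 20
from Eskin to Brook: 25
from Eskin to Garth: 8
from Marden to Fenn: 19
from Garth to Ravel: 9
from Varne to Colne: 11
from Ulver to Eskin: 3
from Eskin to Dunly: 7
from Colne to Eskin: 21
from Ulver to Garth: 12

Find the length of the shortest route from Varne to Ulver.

$74

Running Dijkstra from Varne:
Varne: 0
Colne: 11  (via Varne)
Ravel: 24  (via Varne)
Eskin: 32  (via Colne)
Dunly: 39  (via Eskin)
Garth: 40  (via Eskin)
Brook: 57  (via Eskin)
Fenn: 65  (via Garth)
Marden: 73  (via Fenn)
Ulver: 74  (via Fenn)
Shortest route: Varne → Colne → Eskin → Garth → Fenn → Ulver = $74.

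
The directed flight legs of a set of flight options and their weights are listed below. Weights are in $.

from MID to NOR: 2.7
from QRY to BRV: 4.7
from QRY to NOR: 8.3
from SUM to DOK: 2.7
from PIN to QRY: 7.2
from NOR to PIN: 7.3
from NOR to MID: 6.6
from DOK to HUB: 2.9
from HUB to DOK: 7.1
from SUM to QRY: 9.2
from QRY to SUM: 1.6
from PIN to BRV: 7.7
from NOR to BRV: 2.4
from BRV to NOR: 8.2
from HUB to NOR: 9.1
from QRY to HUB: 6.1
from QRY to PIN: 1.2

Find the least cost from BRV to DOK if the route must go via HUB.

$35.9

Best BRV to HUB: BRV → NOR → PIN → QRY → HUB costing 28.8
Shortest HUB→DOK: HUB → DOK = 7.1
Total via HUB: 28.8 + 7.1 = $35.9.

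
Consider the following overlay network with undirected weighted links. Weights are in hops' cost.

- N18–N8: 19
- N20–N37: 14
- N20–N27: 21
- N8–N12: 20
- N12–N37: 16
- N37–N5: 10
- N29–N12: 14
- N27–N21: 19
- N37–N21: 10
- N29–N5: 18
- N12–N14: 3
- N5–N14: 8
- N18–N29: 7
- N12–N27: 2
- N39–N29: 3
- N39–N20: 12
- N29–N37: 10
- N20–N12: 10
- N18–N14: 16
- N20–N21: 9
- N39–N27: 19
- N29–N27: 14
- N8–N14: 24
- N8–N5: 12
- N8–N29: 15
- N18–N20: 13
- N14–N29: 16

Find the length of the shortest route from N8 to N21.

Running Dijkstra from N8:
N8: 0
N5: 12  (via N8)
N29: 15  (via N8)
N39: 18  (via N29)
N18: 19  (via N8)
N12: 20  (via N8)
N14: 20  (via N5)
N37: 22  (via N5)
N27: 22  (via N12)
N20: 30  (via N39)
N21: 32  (via N37)
Shortest route: N8–N5–N37–N21 = 32 hops' cost.

32 hops' cost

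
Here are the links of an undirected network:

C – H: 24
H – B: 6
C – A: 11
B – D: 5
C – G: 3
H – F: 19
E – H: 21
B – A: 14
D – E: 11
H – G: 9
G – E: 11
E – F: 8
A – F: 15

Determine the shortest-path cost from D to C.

Enumerating some paths:
D - B - H - G - C: 5+6+9+3 = 23
D - E - G - C: 11+11+3 = 25
The minimum is 23 via D - B - H - G - C.

23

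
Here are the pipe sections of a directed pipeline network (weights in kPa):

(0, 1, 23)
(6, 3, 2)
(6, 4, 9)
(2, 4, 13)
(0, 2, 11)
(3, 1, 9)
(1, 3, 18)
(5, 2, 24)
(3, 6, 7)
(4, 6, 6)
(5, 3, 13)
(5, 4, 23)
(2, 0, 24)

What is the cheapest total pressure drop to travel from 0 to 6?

30 kPa

Running Dijkstra from 0:
0: 0
2: 11  (via 0)
1: 23  (via 0)
4: 24  (via 2)
6: 30  (via 4)
Shortest route: 0 → 2 → 4 → 6 = 30 kPa.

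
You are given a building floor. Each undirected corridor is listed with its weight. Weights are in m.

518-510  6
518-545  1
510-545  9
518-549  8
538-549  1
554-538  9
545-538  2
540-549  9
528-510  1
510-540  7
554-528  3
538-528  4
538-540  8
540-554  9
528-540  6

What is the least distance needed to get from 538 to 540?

8 m

Shortest distances from 538:
538: 0
549: 1  (via 538)
545: 2  (via 538)
518: 3  (via 545)
528: 4  (via 538)
510: 5  (via 528)
554: 7  (via 528)
540: 8  (via 538)
Shortest route: 538–540 = 8 m.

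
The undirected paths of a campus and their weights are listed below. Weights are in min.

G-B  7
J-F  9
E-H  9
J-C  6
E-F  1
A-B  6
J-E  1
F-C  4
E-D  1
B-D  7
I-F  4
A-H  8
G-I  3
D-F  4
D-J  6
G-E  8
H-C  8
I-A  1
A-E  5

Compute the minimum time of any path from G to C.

11 min

Compare a few routes:
G - E - F - C: 8+1+4 = 13
G - I - F - C: 3+4+4 = 11
G - I - A - E - F - C: 3+1+5+1+4 = 14
The minimum is 11 min via G - I - F - C.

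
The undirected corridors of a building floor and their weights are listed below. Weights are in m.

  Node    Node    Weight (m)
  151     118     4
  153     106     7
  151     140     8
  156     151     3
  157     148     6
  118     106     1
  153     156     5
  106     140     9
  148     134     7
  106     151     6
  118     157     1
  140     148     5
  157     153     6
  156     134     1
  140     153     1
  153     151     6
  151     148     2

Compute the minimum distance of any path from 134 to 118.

8 m

Compare a few routes:
134 - 156 - 151 - 118: 1+3+4 = 8
134 - 156 - 151 - 106 - 118: 1+3+6+1 = 11
134 - 148 - 151 - 118: 7+2+4 = 13
The minimum is 8 m via 134 - 156 - 151 - 118.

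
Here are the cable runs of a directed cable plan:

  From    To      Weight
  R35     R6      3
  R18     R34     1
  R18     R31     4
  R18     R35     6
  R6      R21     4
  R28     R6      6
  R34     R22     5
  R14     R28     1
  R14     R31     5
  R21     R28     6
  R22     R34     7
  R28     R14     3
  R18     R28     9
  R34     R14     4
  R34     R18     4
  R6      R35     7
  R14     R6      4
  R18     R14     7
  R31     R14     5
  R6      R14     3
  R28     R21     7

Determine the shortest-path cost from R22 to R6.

Enumerating some paths:
R22 → R34 → R14 → R6: 7+4+4 = 15
R22 → R34 → R14 → R28 → R6: 7+4+1+6 = 18
The minimum is 15 via R22 → R34 → R14 → R6.

15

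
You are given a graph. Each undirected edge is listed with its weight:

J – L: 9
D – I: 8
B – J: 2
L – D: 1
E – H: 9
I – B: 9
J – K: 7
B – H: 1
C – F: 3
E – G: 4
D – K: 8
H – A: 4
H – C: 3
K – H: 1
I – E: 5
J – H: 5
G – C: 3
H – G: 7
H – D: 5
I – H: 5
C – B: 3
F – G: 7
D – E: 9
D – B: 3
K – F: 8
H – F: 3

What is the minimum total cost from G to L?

Compare a few routes:
G–C–H–B–D–L: 3+3+1+3+1 = 11
G–C–B–D–L: 3+3+3+1 = 10
G–C–H–D–L: 3+3+5+1 = 12
The minimum is 10 via G–C–B–D–L.

10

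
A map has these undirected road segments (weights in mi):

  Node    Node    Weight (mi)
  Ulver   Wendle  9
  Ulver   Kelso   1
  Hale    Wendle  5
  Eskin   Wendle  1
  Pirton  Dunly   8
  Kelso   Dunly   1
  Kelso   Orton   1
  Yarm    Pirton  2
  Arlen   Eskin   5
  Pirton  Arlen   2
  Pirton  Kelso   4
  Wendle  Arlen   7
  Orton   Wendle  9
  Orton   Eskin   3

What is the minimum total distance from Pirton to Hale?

Shortest distances from Pirton:
Pirton: 0
Arlen: 2  (via Pirton)
Yarm: 2  (via Pirton)
Kelso: 4  (via Pirton)
Dunly: 5  (via Kelso)
Orton: 5  (via Kelso)
Ulver: 5  (via Kelso)
Eskin: 7  (via Arlen)
Wendle: 8  (via Eskin)
Hale: 13  (via Wendle)
Shortest route: Pirton–Arlen–Eskin–Wendle–Hale = 13 mi.

13 mi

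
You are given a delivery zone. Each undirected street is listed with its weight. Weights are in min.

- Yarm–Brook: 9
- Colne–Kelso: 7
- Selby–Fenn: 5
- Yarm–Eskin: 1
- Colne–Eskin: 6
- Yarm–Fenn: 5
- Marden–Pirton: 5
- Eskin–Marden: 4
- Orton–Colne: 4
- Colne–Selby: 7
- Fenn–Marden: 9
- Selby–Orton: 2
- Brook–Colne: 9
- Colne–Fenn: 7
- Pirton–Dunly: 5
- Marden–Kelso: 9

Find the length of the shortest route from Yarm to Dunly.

Enumerating some paths:
Yarm - Eskin - Marden - Pirton - Dunly: 1+4+5+5 = 15
Yarm - Fenn - Colne - Eskin - Marden - Pirton - Dunly: 5+7+6+4+5+5 = 32
Yarm - Fenn - Marden - Pirton - Dunly: 5+9+5+5 = 24
Yarm - Eskin - Colne - Fenn - Marden - Pirton - Dunly: 1+6+7+9+5+5 = 33
Cheapest is Yarm - Eskin - Marden - Pirton - Dunly at 15 min.

15 min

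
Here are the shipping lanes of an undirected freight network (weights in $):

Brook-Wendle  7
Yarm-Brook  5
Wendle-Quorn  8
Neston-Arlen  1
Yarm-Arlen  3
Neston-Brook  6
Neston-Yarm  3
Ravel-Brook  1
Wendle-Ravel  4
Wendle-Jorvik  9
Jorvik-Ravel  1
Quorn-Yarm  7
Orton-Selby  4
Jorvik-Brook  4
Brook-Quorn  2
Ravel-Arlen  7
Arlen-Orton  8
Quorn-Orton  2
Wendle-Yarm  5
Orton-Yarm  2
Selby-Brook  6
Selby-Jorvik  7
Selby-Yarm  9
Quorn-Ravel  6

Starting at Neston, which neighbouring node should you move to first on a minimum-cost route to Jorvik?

Brook

Candidate routes:
Neston–Yarm–Brook–Ravel–Jorvik: 3+5+1+1 = 10
Neston–Brook–Ravel–Jorvik: 6+1+1 = 8
Neston–Brook–Jorvik: 6+4 = 10
Neston–Arlen–Ravel–Jorvik: 1+7+1 = 9
The minimum is $8 via Neston–Brook–Ravel–Jorvik.
So from Neston the first move is to Brook.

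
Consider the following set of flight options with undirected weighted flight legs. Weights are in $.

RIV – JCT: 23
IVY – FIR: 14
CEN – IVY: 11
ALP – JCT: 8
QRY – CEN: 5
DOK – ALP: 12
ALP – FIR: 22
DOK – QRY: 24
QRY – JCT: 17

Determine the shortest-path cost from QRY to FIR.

$30

Running Dijkstra from QRY:
QRY: 0
CEN: 5  (via QRY)
IVY: 16  (via CEN)
JCT: 17  (via QRY)
DOK: 24  (via QRY)
ALP: 25  (via JCT)
FIR: 30  (via IVY)
Shortest route: QRY → CEN → IVY → FIR = $30.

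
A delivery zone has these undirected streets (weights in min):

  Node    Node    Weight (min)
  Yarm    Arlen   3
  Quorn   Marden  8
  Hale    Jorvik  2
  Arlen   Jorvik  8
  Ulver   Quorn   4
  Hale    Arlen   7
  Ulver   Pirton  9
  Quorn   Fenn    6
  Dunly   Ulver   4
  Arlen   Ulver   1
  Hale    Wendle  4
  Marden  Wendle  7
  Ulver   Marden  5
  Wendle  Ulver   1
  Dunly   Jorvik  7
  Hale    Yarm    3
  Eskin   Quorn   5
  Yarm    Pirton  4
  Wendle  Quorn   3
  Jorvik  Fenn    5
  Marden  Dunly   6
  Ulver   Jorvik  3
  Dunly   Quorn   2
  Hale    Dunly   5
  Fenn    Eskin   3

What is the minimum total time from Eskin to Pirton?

Shortest distances from Eskin:
Eskin: 0
Fenn: 3  (via Eskin)
Quorn: 5  (via Eskin)
Dunly: 7  (via Quorn)
Jorvik: 8  (via Fenn)
Wendle: 8  (via Quorn)
Ulver: 9  (via Quorn)
Hale: 10  (via Jorvik)
Arlen: 10  (via Ulver)
Marden: 13  (via Quorn)
Yarm: 13  (via Hale)
Pirton: 17  (via Yarm)
Shortest route: Eskin–Fenn–Jorvik–Hale–Yarm–Pirton = 17 min.

17 min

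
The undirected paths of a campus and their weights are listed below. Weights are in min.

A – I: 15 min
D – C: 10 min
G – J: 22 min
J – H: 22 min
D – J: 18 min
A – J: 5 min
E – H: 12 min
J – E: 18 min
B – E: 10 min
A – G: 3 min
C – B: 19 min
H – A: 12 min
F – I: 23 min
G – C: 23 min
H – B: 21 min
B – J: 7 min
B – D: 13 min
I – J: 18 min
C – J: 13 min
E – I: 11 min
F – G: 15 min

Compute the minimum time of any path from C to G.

Running Dijkstra from C:
C: 0
D: 10  (via C)
J: 13  (via C)
A: 18  (via J)
B: 19  (via C)
G: 21  (via A)
Shortest route: C–J–A–G = 21 min.

21 min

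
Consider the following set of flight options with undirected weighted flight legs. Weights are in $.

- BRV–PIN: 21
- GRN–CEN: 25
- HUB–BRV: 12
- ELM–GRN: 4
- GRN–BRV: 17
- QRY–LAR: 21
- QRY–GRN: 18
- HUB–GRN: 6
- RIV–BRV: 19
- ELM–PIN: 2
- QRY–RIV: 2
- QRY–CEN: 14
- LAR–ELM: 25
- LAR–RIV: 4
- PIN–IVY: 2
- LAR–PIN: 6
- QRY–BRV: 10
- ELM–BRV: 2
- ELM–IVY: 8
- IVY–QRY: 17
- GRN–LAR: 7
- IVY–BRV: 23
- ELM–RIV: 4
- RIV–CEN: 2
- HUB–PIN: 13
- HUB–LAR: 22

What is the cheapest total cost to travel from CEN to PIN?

$8

Compare a few routes:
CEN - RIV - LAR - PIN: 2+4+6 = 12
CEN - RIV - ELM - PIN: 2+4+2 = 8
CEN - RIV - ELM - IVY - PIN: 2+4+8+2 = 16
CEN - RIV - QRY - BRV - ELM - PIN: 2+2+10+2+2 = 18
The minimum is $8 via CEN - RIV - ELM - PIN.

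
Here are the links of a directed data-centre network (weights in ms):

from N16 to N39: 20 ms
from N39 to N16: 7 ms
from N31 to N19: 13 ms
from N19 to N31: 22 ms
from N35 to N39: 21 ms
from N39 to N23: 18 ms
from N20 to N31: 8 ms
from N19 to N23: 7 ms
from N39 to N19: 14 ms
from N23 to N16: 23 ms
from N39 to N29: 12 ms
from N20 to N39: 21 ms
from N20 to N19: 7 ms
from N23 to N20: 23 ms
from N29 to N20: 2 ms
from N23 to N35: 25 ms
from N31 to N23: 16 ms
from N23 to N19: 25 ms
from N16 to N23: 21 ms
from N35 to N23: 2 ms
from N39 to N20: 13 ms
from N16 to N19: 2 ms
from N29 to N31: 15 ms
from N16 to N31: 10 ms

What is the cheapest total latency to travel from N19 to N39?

Running Dijkstra from N19:
N19: 0
N23: 7  (via N19)
N31: 22  (via N19)
N16: 30  (via N23)
N20: 30  (via N23)
N35: 32  (via N23)
N39: 50  (via N16)
Shortest route: N19 → N23 → N16 → N39 = 50 ms.

50 ms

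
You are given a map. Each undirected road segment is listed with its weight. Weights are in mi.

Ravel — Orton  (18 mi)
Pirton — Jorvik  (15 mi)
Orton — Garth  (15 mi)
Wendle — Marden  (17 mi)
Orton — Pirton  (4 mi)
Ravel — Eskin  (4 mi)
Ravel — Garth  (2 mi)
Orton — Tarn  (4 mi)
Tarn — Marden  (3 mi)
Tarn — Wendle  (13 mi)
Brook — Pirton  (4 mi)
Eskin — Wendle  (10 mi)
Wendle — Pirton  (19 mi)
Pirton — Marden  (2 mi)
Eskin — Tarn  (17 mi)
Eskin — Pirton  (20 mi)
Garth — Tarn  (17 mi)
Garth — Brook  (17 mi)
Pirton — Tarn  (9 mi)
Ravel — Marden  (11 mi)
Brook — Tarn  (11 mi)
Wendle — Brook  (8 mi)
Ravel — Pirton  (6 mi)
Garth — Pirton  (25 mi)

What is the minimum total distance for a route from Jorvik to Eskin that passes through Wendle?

Shortest Jorvik→Wendle: Jorvik → Pirton → Brook → Wendle = 27
Best Wendle to Eskin: Wendle → Eskin costing 10
Total via Wendle: 27 + 10 = 37 mi.

37 mi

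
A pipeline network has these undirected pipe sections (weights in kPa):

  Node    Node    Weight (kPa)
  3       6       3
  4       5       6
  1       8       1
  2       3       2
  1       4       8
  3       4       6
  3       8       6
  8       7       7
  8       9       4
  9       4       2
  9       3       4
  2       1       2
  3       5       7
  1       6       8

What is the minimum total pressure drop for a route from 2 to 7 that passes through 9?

Shortest 2→9: 2–3–9 = 6
Shortest 9→7: 9–8–7 = 11
Total via 9: 6 + 11 = 17 kPa.

17 kPa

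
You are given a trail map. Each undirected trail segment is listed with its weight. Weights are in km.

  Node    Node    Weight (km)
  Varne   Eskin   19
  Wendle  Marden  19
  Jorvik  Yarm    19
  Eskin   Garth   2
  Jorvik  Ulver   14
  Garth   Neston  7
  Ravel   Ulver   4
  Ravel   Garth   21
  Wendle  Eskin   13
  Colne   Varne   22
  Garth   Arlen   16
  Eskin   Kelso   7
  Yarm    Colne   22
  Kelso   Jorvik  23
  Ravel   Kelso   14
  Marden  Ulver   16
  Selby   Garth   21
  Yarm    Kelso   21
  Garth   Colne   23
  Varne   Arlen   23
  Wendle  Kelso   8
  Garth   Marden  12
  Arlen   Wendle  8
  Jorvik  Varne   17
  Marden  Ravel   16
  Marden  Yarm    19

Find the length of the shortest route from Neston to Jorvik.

Enumerating some paths:
Neston → Garth → Eskin → Varne → Jorvik: 7+2+19+17 = 45
Neston → Garth → Eskin → Kelso → Jorvik: 7+2+7+23 = 39
Cheapest is Neston → Garth → Eskin → Kelso → Jorvik at 39 km.

39 km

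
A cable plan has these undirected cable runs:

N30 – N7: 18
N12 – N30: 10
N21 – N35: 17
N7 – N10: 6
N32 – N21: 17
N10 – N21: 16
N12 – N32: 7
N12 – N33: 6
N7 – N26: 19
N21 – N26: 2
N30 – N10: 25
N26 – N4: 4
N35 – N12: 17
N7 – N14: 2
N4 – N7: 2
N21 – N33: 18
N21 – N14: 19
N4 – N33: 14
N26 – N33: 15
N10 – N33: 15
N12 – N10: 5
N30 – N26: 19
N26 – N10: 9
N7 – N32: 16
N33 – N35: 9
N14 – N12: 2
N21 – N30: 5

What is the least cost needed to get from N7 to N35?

19

Shortest distances from N7:
N7: 0
N4: 2  (via N7)
N14: 2  (via N7)
N12: 4  (via N14)
N10: 6  (via N7)
N26: 6  (via N4)
N21: 8  (via N26)
N33: 10  (via N12)
N32: 11  (via N12)
N30: 13  (via N21)
N35: 19  (via N33)
Shortest route: N7–N14–N12–N33–N35 = 19.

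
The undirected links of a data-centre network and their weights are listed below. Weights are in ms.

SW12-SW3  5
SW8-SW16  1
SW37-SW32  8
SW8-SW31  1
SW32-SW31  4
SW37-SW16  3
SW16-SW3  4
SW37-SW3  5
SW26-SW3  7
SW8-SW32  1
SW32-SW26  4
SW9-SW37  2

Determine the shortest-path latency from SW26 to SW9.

11 ms

Running Dijkstra from SW26:
SW26: 0
SW32: 4  (via SW26)
SW8: 5  (via SW32)
SW31: 6  (via SW8)
SW16: 6  (via SW8)
SW3: 7  (via SW26)
SW37: 9  (via SW16)
SW9: 11  (via SW37)
Shortest route: SW26 → SW32 → SW8 → SW16 → SW37 → SW9 = 11 ms.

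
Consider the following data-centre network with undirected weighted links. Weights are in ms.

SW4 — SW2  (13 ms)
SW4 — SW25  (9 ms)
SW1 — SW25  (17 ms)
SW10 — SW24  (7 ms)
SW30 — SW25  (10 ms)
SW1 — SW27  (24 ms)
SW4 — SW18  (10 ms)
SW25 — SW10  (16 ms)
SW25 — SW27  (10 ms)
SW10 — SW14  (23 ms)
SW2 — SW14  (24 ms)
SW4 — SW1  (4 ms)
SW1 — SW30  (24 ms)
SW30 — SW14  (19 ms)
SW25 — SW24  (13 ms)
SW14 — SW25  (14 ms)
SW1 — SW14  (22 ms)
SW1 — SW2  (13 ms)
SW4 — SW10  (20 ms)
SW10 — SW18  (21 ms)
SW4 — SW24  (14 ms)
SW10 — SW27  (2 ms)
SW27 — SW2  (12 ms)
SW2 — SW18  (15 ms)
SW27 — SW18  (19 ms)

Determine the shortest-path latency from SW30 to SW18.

Candidate routes:
SW30 → SW1 → SW4 → SW18: 24+4+10 = 38
SW30 → SW25 → SW1 → SW4 → SW18: 10+17+4+10 = 41
SW30 → SW25 → SW27 → SW18: 10+10+19 = 39
SW30 → SW25 → SW4 → SW18: 10+9+10 = 29
Cheapest is SW30 → SW25 → SW4 → SW18 at 29 ms.

29 ms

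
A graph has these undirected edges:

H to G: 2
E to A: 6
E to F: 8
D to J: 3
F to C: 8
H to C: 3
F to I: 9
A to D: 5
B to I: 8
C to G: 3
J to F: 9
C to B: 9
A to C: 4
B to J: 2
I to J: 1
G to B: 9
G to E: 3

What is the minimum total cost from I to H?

Enumerating some paths:
I - J - B - G - H: 1+2+9+2 = 14
I - J - B - C - H: 1+2+9+3 = 15
Cheapest is I - J - B - G - H at 14.

14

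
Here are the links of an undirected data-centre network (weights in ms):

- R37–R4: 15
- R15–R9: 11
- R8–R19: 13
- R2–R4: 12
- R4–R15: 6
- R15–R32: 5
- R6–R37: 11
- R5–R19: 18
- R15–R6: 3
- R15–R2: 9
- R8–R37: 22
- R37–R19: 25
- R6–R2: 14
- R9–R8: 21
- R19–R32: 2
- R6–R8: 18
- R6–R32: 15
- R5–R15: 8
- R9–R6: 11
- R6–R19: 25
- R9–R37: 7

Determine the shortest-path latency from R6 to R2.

12 ms

Settle nodes by increasing distance from R6:
R6: 0
R15: 3  (via R6)
R32: 8  (via R15)
R4: 9  (via R15)
R19: 10  (via R32)
R5: 11  (via R15)
R37: 11  (via R6)
R9: 11  (via R6)
R2: 12  (via R15)
Shortest route: R6–R15–R2 = 12 ms.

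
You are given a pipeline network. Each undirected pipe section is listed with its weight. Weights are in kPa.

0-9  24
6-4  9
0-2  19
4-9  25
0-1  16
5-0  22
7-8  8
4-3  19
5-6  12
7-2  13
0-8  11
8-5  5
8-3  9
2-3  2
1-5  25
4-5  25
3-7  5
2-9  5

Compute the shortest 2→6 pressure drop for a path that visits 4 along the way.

30 kPa

Shortest 2→4: 2 → 3 → 4 = 21
Best 4 to 6: 4 → 6 costing 9
Total via 4: 21 + 9 = 30 kPa.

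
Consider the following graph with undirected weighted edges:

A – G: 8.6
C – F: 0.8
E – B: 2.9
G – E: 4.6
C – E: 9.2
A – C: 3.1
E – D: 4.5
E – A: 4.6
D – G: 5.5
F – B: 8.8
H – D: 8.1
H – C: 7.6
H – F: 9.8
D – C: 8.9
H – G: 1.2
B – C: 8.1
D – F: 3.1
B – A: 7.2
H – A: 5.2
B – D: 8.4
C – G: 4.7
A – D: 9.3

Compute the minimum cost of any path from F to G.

Compare a few routes:
F–C–G: 0.8+4.7 = 5.5
F–D–G: 3.1+5.5 = 8.6
Cheapest is F–C–G at 5.5.

5.5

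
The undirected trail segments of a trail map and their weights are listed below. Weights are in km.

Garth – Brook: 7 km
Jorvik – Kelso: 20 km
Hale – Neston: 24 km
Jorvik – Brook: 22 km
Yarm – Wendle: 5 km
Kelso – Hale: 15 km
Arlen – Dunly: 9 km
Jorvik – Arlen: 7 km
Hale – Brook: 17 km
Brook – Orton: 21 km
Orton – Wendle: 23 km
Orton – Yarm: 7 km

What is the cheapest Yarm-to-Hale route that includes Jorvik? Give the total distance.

85 km

Best Yarm to Jorvik: Yarm–Orton–Brook–Jorvik costing 50
Best Jorvik to Hale: Jorvik–Kelso–Hale costing 35
Total via Jorvik: 50 + 35 = 85 km.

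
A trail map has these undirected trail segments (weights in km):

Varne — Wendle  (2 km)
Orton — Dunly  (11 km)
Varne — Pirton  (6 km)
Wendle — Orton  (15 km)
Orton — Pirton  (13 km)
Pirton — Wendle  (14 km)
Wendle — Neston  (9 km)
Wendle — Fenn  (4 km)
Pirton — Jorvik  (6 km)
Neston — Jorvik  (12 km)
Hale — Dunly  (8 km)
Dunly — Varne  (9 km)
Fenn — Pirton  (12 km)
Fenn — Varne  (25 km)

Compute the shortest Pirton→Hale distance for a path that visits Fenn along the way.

35 km

Shortest Pirton→Fenn: Pirton–Fenn = 12
Best Fenn to Hale: Fenn–Wendle–Varne–Dunly–Hale costing 23
Total via Fenn: 12 + 23 = 35 km.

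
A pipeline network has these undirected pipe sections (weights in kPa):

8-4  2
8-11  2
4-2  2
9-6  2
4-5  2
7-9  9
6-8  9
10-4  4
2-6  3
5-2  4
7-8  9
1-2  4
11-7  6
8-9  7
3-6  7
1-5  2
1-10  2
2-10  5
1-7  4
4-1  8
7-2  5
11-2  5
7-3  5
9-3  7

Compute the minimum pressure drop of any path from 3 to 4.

12 kPa

Shortest distances from 3:
3: 0
7: 5  (via 3)
6: 7  (via 3)
9: 7  (via 3)
1: 9  (via 7)
2: 10  (via 7)
5: 11  (via 1)
10: 11  (via 1)
11: 11  (via 7)
4: 12  (via 2)
Shortest route: 3 → 7 → 2 → 4 = 12 kPa.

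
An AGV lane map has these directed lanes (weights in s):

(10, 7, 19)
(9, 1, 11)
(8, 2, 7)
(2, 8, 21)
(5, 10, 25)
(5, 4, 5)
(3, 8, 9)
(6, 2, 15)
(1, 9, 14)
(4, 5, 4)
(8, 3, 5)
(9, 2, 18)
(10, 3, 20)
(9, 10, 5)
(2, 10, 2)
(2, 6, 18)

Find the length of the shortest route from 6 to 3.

37 s

Shortest distances from 6:
6: 0
2: 15  (via 6)
10: 17  (via 2)
7: 36  (via 10)
8: 36  (via 2)
3: 37  (via 10)
Shortest route: 6–2–10–3 = 37 s.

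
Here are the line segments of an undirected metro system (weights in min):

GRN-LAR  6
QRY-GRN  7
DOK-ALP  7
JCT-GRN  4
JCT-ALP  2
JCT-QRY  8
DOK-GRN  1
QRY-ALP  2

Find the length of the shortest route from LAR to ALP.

Enumerating some paths:
LAR → GRN → JCT → ALP: 6+4+2 = 12
LAR → GRN → DOK → ALP: 6+1+7 = 14
LAR → GRN → QRY → ALP: 6+7+2 = 15
LAR → GRN → JCT → QRY → ALP: 6+4+8+2 = 20
The minimum is 12 min via LAR → GRN → JCT → ALP.

12 min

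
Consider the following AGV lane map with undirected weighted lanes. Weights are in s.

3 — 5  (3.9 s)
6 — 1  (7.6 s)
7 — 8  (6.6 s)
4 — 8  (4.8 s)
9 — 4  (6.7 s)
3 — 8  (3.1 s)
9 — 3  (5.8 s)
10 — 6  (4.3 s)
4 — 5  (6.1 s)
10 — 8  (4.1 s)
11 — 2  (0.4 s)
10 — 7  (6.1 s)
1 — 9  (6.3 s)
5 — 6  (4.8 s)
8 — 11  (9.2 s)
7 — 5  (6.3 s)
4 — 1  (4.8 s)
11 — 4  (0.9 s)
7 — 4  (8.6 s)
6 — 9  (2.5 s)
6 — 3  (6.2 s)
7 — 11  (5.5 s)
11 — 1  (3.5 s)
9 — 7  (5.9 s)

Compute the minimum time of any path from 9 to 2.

8 s

Settle nodes by increasing distance from 9:
9: 0
6: 2.5  (via 9)
3: 5.8  (via 9)
7: 5.9  (via 9)
1: 6.3  (via 9)
4: 6.7  (via 9)
10: 6.8  (via 6)
5: 7.3  (via 6)
11: 7.6  (via 4)
2: 8  (via 11)
Shortest route: 9 → 4 → 11 → 2 = 8 s.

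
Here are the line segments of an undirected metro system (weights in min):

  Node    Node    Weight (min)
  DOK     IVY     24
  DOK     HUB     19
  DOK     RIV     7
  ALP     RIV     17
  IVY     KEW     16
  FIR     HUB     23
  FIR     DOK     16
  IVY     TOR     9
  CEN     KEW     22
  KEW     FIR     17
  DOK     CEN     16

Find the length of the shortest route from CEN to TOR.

Running Dijkstra from CEN:
CEN: 0
DOK: 16  (via CEN)
KEW: 22  (via CEN)
RIV: 23  (via DOK)
FIR: 32  (via DOK)
HUB: 35  (via DOK)
IVY: 38  (via KEW)
ALP: 40  (via RIV)
TOR: 47  (via IVY)
Shortest route: CEN → KEW → IVY → TOR = 47 min.

47 min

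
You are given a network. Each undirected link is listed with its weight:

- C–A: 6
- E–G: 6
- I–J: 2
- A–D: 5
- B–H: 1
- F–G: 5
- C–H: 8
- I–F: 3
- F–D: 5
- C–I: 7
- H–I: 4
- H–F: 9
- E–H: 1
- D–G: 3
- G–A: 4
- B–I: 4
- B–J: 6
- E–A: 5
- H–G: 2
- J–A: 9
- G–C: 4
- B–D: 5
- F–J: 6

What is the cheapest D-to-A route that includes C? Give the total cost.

13

Shortest D→C: D → G → C = 7
Shortest C→A: C → A = 6
Total via C: 7 + 6 = 13.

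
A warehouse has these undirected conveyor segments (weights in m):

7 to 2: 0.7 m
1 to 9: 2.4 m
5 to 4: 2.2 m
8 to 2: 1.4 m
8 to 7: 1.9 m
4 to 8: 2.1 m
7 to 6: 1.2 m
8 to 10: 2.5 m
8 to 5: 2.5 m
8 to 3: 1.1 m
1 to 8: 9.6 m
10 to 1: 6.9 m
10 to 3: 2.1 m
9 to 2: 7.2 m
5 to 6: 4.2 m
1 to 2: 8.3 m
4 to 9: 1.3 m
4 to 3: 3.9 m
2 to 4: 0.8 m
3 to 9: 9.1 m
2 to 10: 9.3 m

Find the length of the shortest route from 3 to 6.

4.2 m

Settle nodes by increasing distance from 3:
3: 0
8: 1.1  (via 3)
10: 2.1  (via 3)
2: 2.5  (via 8)
7: 3  (via 8)
4: 3.2  (via 8)
5: 3.6  (via 8)
6: 4.2  (via 7)
Shortest route: 3 → 8 → 7 → 6 = 4.2 m.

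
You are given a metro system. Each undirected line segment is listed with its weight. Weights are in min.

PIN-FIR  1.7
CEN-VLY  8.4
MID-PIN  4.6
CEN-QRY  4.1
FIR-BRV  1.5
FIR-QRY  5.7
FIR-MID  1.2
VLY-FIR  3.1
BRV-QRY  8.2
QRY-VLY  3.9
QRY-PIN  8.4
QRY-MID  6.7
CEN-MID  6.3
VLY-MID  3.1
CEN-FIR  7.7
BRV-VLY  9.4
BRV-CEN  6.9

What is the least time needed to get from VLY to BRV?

Shortest distances from VLY:
VLY: 0
FIR: 3.1  (via VLY)
MID: 3.1  (via VLY)
QRY: 3.9  (via VLY)
BRV: 4.6  (via FIR)
Shortest route: VLY → FIR → BRV = 4.6 min.

4.6 min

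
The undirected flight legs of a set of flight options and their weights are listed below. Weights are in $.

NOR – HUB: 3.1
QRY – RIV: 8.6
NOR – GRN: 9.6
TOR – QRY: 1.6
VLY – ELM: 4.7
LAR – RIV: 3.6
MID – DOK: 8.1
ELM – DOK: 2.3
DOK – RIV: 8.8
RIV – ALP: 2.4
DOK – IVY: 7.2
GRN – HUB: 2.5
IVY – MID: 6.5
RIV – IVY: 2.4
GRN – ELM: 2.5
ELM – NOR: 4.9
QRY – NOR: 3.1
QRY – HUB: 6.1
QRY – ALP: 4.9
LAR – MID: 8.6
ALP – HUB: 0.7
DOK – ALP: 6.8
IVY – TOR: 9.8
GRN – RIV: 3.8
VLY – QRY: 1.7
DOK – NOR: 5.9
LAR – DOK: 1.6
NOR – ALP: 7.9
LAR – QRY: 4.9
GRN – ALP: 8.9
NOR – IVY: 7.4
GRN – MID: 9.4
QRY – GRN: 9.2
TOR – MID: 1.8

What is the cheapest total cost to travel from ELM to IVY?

Shortest distances from ELM:
ELM: 0
DOK: 2.3  (via ELM)
GRN: 2.5  (via ELM)
LAR: 3.9  (via DOK)
VLY: 4.7  (via ELM)
NOR: 4.9  (via ELM)
HUB: 5  (via GRN)
ALP: 5.7  (via HUB)
RIV: 6.3  (via GRN)
QRY: 6.4  (via VLY)
TOR: 8  (via QRY)
IVY: 8.7  (via RIV)
Shortest route: ELM → GRN → RIV → IVY = $8.7.

$8.7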